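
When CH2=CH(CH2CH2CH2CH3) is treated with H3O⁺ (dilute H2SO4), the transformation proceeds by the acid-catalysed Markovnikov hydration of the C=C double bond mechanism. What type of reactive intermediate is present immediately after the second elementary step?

Step 1: Electrophilic addition begins with the π(C=C) electrons forming a bond to the proton of H3O⁺. Following Markovnikov's rule, the resulting cation is secondary. H2O is released.
Step 2: Water acts as the nucleophile: an oxygen lone pair bonds to the cationic carbon, giving an oxonium-ion intermediate.
After step 2 the species present is an oxonium ion.

oxonium ion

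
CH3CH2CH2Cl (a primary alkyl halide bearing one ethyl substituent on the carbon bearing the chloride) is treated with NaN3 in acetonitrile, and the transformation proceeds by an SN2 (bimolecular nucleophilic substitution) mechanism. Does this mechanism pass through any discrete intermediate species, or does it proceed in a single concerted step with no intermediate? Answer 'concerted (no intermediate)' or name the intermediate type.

concerted (no intermediate)

N3⁻ attacks the back face of the α-carbon while Cl⁻ departs with the C–Cl bonding pair — a single concerted displacement through a pentacoordinate transition state.
All bond changes occur in one transition state; no discrete intermediate is formed.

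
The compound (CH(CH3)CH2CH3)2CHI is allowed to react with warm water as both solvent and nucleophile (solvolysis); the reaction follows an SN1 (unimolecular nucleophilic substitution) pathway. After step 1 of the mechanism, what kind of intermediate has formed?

Step 1: Ionisation: the C–I σ-bond cleaves heterolytically; both bonding electrons depart with I⁻, leaving a secondary carbocation at the α-carbon.
After step 1 the species present is a secondary carbocation.

secondary carbocation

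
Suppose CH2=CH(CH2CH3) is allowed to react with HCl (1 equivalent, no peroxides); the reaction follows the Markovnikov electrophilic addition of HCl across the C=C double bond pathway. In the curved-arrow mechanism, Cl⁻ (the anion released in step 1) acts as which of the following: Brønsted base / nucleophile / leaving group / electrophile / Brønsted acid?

nucleophile

Step 2: The Cl⁻ anion donates a lone pair to the carbocation, forming the new C–Cl σ-bond and giving the neutral alkyl halide.
Cl⁻ (the anion released in step 1) donates an electron pair to form a new σ-bond to carbon — it is the nucleophile.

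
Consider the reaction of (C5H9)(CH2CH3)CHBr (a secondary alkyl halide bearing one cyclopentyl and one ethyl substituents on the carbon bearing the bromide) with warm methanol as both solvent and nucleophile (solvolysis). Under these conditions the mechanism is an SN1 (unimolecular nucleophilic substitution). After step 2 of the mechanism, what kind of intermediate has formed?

Step 1: Unassisted departure of Br⁻ (taking the C–Br bonding pair) generates a secondary carbocation.
Step 2: Carbocation rearrangement: a 1,2-hydride shift from the adjacent cyclopentyl carbon converts the initially-formed secondary cation into the more stable tertiary cation.
After step 2 the species present is a tertiary carbocation.

tertiary carbocation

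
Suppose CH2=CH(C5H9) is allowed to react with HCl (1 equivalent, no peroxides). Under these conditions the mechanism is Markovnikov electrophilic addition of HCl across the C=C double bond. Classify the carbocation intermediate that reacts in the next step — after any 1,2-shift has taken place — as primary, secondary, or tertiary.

Step 1: Protonation of the alkene by HCl: the π bond acts as the nucleophile and picks up H⁺, giving the more stable (Markovnikov) secondary carbocation. The H–Cl bond breaks heterolytically, releasing Cl⁻.
Step 2: A hydride (H with its bonding pair) migrates from the adjacent cyclopentyl carbon to the cationic centre — a 1,2-hydride shift — upgrading the secondary cation to a tertiary one.
The cation rearranges from secondary to tertiary via a 1,2-hydride shift from the adjacent cyclopentyl carbon; the tertiary cation is what reacts next.

tertiary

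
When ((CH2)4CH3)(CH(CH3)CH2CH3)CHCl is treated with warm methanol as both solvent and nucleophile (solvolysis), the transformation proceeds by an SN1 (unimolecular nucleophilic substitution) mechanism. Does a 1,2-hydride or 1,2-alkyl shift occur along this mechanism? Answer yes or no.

The first-formed carbocation is secondary.
The adjacent sec-butyl carbon already bears 2 other carbon substituents and has a hydrogen to migrate; after a 1,2-hydride shift from that carbon the positive charge sits on a tertiary centre.
Tertiary is more stable than secondary, so the shift occurs.

yes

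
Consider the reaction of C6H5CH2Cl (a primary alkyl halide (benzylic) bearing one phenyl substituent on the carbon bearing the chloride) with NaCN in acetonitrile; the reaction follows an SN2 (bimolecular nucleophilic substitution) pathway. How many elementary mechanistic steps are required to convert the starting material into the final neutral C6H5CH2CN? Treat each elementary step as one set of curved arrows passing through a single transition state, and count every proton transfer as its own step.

Step 1: Backside attack by CN⁻ on the carbon bearing the chloride: the new C–C bond forms as the C–Cl bond breaks, with Walden inversion at carbon.
Total: 1 elementary step.

1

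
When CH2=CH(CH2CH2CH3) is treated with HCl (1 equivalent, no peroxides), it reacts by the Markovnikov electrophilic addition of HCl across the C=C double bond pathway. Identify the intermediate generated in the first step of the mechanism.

secondary carbocation

Step 1: Electrophilic addition begins with the π(C=C) electrons forming a bond to the proton of HCl. Following Markovnikov's rule, the resulting cation is secondary. The H–Cl bond breaks heterolytically, releasing Cl⁻.
After step 1 the species present is a secondary carbocation.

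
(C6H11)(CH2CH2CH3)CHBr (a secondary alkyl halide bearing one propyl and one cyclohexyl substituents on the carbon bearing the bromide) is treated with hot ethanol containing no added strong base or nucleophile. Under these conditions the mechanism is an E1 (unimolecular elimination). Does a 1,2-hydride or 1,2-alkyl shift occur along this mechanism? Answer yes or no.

yes

The first-formed carbocation is secondary.
The adjacent cyclohexyl carbon already bears 2 other carbon substituents and has a hydrogen to migrate; after a 1,2-hydride shift from that carbon the positive charge sits on a tertiary centre.
Tertiary is more stable than secondary, so the shift occurs.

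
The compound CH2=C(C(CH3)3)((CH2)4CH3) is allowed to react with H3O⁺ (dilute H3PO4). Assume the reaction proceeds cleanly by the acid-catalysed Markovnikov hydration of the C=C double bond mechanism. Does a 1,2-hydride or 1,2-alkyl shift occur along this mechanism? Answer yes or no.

no

The first-formed carbocation is tertiary.
No single 1,2-shift to an adjacent carbon would produce a more-substituted cation than the one already present, so no rearrangement occurs.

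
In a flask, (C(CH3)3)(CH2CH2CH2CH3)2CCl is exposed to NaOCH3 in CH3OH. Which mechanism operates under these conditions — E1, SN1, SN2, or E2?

Conditions: a strong base with a tertiary substrate bearing a β-hydrogen.
These conditions are the textbook signature of the E2 pathway.
A strong (often hindered) base removes a β-H in concert with loss of the leaving group — bimolecular elimination.

E2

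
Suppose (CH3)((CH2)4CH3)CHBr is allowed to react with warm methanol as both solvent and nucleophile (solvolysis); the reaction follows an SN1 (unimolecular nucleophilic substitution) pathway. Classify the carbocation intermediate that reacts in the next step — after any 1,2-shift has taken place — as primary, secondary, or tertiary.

secondary

Step 1: Rate-determining heterolysis of the C–Br bond gives Br⁻ and a secondary carbocation.
No single 1,2-shift to an adjacent carbon would give a more-substituted cation, so no rearrangement occurs.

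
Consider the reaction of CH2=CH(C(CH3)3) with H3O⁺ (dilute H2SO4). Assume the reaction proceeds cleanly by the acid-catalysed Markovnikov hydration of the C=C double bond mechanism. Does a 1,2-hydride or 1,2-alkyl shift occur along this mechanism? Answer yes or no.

yes

The first-formed carbocation is secondary.
The adjacent tert-butyl carbon has no hydrogen but bears methyl groups; migration of one methyl with its bonding pair (a 1,2-methyl shift) places the charge on a tertiary centre.
Tertiary is more stable than secondary, so the shift occurs.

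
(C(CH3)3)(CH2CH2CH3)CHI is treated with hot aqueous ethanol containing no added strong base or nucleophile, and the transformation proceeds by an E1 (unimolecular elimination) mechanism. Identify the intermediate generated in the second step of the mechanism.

Step 1: Unassisted departure of I⁻ (taking the C–I bonding pair) generates a secondary carbocation.
Step 2: Carbocation rearrangement: a 1,2-methyl shift from the adjacent tert-butyl carbon converts the initially-formed secondary cation into the more stable tertiary cation.
After step 2 the species present is a tertiary carbocation.

tertiary carbocation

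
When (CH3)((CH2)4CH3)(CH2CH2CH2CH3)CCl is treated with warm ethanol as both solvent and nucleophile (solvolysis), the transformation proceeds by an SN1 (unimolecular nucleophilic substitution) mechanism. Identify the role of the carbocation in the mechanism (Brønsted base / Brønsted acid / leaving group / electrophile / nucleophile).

electrophile

Step 2: CH3CH2OH donates an oxygen lone pair into the empty p orbital of the cation, giving a protonated ether (an oxonium ion).
The carbocation accepts an electron pair into an empty or π* orbital — it is the electrophile.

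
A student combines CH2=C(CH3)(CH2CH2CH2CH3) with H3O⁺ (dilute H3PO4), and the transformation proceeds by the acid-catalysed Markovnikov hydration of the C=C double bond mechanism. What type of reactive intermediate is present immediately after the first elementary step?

Step 1: The π electrons of the C=C bond attack a proton of H3O⁺; Markovnikov addition places the new C–H on the less-substituted alkene carbon, so the positive charge ends up on the more-substituted carbon — a tertiary carbocation. H2O is released.
After step 1 the species present is a tertiary carbocation.

tertiary carbocation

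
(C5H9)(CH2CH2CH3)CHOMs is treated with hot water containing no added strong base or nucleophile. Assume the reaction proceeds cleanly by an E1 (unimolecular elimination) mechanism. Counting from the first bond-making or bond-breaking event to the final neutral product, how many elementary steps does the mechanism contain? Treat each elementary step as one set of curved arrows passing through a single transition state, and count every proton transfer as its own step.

3

Step 1: The C–O bond breaks with both electrons going to the mesylate; MsO⁻ leaves and a secondary carbocation remains.
Step 2: Carbocation rearrangement: a 1,2-hydride shift from the adjacent cyclopentyl carbon converts the initially-formed secondary cation into the more stable tertiary cation.
Step 3: A water molecule (solvent) deprotonates a β-carbon; as the C–H bond breaks, those electrons form the new alkene π bond.
Total: 3 elementary steps.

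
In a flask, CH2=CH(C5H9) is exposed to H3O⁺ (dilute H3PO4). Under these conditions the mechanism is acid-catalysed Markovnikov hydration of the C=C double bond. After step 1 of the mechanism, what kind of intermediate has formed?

Step 1: Protonation of the alkene by H3O⁺: the π bond acts as the nucleophile and picks up H⁺, giving the more stable (Markovnikov) secondary carbocation. H2O is released.
After step 1 the species present is a secondary carbocation.

secondary carbocation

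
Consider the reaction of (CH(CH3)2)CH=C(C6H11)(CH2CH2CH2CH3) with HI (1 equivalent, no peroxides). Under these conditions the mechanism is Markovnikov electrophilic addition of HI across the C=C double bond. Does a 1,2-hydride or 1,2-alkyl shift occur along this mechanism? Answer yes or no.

no

The first-formed carbocation is tertiary.
No single 1,2-shift to an adjacent carbon would produce a more-substituted cation than the one already present, so no rearrangement occurs.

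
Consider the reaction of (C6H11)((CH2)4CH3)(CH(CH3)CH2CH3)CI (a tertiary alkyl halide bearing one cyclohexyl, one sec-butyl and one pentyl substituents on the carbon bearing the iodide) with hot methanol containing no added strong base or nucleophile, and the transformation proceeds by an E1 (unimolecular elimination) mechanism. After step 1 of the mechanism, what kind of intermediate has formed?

tertiary carbocation

Step 1: Rate-determining heterolysis of the C–I bond gives I⁻ and a tertiary carbocation.
After step 1 the species present is a tertiary carbocation.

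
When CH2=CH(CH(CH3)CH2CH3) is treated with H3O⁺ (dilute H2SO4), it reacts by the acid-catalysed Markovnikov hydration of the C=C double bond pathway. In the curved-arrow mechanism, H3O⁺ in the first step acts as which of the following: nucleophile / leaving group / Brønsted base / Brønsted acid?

Step 1: Electrophilic addition begins with the π(C=C) electrons forming a bond to the proton of H3O⁺. Following Markovnikov's rule, the resulting cation is secondary. H2O is released.
H3O⁺ in the first step donates a proton in a proton-transfer step — a Brønsted acid.

Brønsted acid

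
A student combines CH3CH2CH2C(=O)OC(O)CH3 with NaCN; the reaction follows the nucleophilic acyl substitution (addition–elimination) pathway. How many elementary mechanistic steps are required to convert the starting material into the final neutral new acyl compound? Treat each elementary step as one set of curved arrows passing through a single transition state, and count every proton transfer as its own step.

2

Step 1: Nucleophilic addition of CN⁻ to the acyl carbon breaks the π(C=O) bond and yields a tetrahedral, anionic intermediate.
Step 2: An oxygen lone pair re-forms the C=O π bond as the C–O σ-bond breaks; CH3CO2⁻ is expelled.
Total: 2 elementary steps.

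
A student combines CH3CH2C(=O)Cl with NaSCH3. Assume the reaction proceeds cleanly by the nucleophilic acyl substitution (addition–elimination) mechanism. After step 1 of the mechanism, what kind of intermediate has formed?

Step 1: Nucleophilic addition of CH3S⁻ to the acyl carbon breaks the π(C=O) bond and yields a tetrahedral, anionic intermediate.
After step 1 the species present is a tetrahedral intermediate.

tetrahedral intermediate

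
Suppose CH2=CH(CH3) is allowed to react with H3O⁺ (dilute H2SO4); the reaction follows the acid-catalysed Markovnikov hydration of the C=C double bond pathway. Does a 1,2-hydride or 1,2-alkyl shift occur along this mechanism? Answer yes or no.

no

The first-formed carbocation is secondary.
No single 1,2-shift to an adjacent carbon would produce a more-substituted cation than the one already present, so no rearrangement occurs.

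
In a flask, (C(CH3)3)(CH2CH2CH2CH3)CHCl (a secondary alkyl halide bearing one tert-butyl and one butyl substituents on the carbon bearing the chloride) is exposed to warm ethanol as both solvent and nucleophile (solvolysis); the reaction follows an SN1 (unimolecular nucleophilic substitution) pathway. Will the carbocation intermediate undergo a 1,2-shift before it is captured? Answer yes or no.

The first-formed carbocation is secondary.
The adjacent tert-butyl carbon has no hydrogen but bears methyl groups; migration of one methyl with its bonding pair (a 1,2-methyl shift) places the charge on a tertiary centre.
Tertiary is more stable than secondary, so the shift occurs.

yes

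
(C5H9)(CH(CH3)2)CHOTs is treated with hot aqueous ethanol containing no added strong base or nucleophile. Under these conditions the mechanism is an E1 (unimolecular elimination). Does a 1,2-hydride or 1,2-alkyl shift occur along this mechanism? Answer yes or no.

yes

The first-formed carbocation is secondary.
The adjacent cyclopentyl carbon already bears 2 other carbon substituents and has a hydrogen to migrate; after a 1,2-hydride shift from that carbon the positive charge sits on a tertiary centre.
Tertiary is more stable than secondary, so the shift occurs.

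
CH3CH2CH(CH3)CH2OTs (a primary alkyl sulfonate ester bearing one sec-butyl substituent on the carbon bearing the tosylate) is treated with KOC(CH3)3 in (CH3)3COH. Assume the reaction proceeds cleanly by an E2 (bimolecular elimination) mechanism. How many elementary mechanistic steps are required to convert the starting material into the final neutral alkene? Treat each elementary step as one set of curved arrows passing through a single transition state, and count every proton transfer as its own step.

1

Step 1: The strong base (CH3)3CO⁻ removes a β-hydrogen; in the same concerted event the electrons of the breaking C–H bond form the new π(C=C) bond and the C–O σ-bond breaks, expelling TsO⁻. Anti-periplanar geometry; one transition state.
Total: 1 elementary step.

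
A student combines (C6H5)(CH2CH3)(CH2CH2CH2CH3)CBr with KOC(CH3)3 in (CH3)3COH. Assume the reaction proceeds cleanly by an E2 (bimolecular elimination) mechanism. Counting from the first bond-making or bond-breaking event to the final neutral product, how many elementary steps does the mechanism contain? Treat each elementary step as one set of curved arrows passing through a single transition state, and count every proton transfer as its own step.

Step 1: The strong base (CH3)3CO⁻ removes a β-hydrogen; in the same concerted event the electrons of the breaking C–H bond form the new π(C=C) bond and the C–Br σ-bond breaks, expelling Br⁻. Anti-periplanar geometry; one transition state.
Total: 1 elementary step.

1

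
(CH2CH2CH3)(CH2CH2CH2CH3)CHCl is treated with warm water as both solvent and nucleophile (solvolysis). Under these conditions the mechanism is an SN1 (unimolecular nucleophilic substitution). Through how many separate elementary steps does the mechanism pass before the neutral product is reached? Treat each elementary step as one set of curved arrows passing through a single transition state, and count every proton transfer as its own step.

3

Step 1: Rate-determining heterolysis of the C–Cl bond gives Cl⁻ and a secondary carbocation.
(No 1,2-shift: no single shift to an adjacent carbon would give a more stable cation.)
Step 2: H2O donates an oxygen lone pair into the empty p orbital of the cation, giving a protonated alcohol (an oxonium ion).
Step 3: A second solvent molecule removes the proton on oxygen, giving the neutral alcohol product.
Total: 3 elementary steps.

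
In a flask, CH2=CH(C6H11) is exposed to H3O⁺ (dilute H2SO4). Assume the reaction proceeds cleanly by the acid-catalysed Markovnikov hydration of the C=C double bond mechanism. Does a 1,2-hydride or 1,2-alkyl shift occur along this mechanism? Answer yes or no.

yes

The first-formed carbocation is secondary.
The adjacent cyclohexyl carbon already bears 2 other carbon substituents and has a hydrogen to migrate; after a 1,2-hydride shift from that carbon the positive charge sits on a tertiary centre.
Tertiary is more stable than secondary, so the shift occurs.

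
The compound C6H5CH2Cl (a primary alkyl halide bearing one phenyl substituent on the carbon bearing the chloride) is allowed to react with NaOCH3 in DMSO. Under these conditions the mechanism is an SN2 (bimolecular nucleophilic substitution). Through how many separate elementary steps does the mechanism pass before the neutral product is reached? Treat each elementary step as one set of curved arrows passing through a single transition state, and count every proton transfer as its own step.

Step 1: CH3O⁻ attacks the back face of the α-carbon while Cl⁻ departs with the C–Cl bonding pair — a single concerted displacement through a pentacoordinate transition state.
Total: 1 elementary step.

1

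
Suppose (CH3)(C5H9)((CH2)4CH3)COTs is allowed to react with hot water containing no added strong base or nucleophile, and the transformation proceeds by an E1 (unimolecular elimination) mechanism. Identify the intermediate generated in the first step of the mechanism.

Step 1: The C–O bond breaks with both electrons going to the tosylate; TsO⁻ leaves and a tertiary carbocation remains.
After step 1 the species present is a tertiary carbocation.

tertiary carbocation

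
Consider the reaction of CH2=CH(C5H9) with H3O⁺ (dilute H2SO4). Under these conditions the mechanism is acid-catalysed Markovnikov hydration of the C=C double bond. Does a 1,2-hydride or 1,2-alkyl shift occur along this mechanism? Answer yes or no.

yes

The first-formed carbocation is secondary.
The adjacent cyclopentyl carbon already bears 2 other carbon substituents and has a hydrogen to migrate; after a 1,2-hydride shift from that carbon the positive charge sits on a tertiary centre.
Tertiary is more stable than secondary, so the shift occurs.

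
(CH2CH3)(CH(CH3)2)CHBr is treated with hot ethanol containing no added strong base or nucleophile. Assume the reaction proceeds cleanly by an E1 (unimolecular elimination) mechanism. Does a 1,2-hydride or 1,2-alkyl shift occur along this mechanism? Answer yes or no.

yes

The first-formed carbocation is secondary.
The adjacent isopropyl carbon already bears 2 other carbon substituents and has a hydrogen to migrate; after a 1,2-hydride shift from that carbon the positive charge sits on a tertiary centre.
Tertiary is more stable than secondary, so the shift occurs.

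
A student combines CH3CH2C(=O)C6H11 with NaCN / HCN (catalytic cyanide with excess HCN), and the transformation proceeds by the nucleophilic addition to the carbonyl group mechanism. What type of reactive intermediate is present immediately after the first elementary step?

Step 1: Nucleophilic addition: CN⁻ adds to the carbonyl carbon, pushing the π(C=O) electron pair onto oxygen and giving a tetrahedral alkoxide.
After step 1 the species present is a tetrahedral alkoxide intermediate.

tetrahedral alkoxide intermediate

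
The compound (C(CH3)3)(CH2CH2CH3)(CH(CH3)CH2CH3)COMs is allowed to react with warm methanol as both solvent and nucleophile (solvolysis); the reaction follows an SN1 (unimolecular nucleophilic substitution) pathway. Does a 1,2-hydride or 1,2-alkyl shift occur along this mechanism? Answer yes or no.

The first-formed carbocation is tertiary.
No single 1,2-shift to an adjacent carbon would produce a more-substituted cation than the one already present, so no rearrangement occurs.

no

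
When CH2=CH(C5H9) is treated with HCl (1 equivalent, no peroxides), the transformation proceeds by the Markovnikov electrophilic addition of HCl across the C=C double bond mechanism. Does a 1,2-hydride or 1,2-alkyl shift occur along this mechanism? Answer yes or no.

The first-formed carbocation is secondary.
The adjacent cyclopentyl carbon already bears 2 other carbon substituents and has a hydrogen to migrate; after a 1,2-hydride shift from that carbon the positive charge sits on a tertiary centre.
Tertiary is more stable than secondary, so the shift occurs.

yes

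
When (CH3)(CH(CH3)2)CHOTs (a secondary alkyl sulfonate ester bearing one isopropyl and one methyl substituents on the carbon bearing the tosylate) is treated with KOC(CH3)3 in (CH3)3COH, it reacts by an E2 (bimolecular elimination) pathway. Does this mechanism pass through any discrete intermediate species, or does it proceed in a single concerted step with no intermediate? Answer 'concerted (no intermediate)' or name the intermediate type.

concerted (no intermediate)

In one step, (CH3)3CO⁻ pulls off a β-proton, the C–O bond cleaves, and a C=C double bond forms between the α- and β-carbons (E2, anti elimination).
All bond changes occur in one transition state; no discrete intermediate is formed.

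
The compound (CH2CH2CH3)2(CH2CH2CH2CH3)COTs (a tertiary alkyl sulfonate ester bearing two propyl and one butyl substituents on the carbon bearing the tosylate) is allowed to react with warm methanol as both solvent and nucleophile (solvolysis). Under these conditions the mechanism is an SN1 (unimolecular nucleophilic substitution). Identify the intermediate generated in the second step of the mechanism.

Step 1: The C–O bond breaks with both electrons going to the tosylate; TsO⁻ leaves and a tertiary carbocation remains.
Step 2: A lone pair on the oxygen of CH3OH attacks the carbocation, forming a new C–O σ-bond and an oxonium ion.
After step 2 the species present is an oxonium ion.

oxonium ion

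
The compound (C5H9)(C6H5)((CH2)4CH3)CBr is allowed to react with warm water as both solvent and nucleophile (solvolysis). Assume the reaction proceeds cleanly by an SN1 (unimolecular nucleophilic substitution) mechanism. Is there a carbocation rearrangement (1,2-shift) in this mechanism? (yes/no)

no

The first-formed carbocation is tertiary.
No single 1,2-shift to an adjacent carbon would produce a more-substituted cation than the one already present, so no rearrangement occurs.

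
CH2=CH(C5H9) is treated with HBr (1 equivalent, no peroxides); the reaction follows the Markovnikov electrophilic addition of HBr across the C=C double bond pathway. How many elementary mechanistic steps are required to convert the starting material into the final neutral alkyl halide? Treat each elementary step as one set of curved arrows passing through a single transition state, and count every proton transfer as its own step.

Step 1: The π electrons of the C=C bond attack a proton of HBr; Markovnikov addition places the new C–H on the less-substituted alkene carbon, so the positive charge ends up on the more-substituted carbon — a secondary carbocation. The H–Br bond breaks heterolytically, releasing Br⁻.
Step 2: A 1,2-hydride shift from the adjacent cyclopentyl carbon moves the positive charge from the secondary centre to an adjacent carbon, generating a more stable tertiary carbocation.
Step 3: Br⁻ captures the cation: a lone pair on Br⁻ fills the empty p orbital, producing the alkyl halide product.
Total: 3 elementary steps.

3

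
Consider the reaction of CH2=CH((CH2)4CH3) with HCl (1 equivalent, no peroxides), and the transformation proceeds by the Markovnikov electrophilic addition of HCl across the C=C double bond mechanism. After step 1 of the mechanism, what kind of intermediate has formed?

Step 1: Electrophilic addition begins with the π(C=C) electrons forming a bond to the proton of HCl. Following Markovnikov's rule, the resulting cation is secondary. The H–Cl bond breaks heterolytically, releasing Cl⁻.
After step 1 the species present is a secondary carbocation.

secondary carbocation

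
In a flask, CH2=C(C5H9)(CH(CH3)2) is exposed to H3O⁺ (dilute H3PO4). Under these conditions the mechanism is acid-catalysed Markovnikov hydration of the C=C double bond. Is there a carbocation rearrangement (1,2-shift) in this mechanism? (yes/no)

no

The first-formed carbocation is tertiary.
No single 1,2-shift to an adjacent carbon would produce a more-substituted cation than the one already present, so no rearrangement occurs.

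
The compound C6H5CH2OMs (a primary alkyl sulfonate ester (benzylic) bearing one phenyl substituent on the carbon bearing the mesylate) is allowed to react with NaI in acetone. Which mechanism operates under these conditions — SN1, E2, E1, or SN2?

SN2

Conditions: a primary substrate with a strong nucleophile in the polar aprotic solvent acetone.
These conditions are the textbook signature of the SN2 pathway.
An unhindered substrate with a strong nucleophile in a polar aprotic solvent favours one-step backside displacement.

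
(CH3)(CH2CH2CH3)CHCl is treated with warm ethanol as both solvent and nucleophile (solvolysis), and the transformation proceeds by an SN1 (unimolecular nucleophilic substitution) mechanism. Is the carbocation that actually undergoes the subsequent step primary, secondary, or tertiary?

secondary

Step 1: The C–Cl bond breaks with both electrons going to the chloride; Cl⁻ leaves and a secondary carbocation remains.
No single 1,2-shift to an adjacent carbon would give a more-substituted cation, so no rearrangement occurs.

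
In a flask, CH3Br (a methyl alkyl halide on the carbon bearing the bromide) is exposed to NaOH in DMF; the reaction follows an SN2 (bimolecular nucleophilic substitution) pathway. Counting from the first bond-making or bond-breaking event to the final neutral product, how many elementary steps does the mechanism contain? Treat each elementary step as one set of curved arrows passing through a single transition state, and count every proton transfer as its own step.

Step 1: The hydroxide nucleophile donates a lone pair from O to the α-carbon in a backside attack; simultaneously the C–Br σ-bond breaks and both of its electrons leave with Br⁻. One concerted step with inversion of configuration.
Total: 1 elementary step.

1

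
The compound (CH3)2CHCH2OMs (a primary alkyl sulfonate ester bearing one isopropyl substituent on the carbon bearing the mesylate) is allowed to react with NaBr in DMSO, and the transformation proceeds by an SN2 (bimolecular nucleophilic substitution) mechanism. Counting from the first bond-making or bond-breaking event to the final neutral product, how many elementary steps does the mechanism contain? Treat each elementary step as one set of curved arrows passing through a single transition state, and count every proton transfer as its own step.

Step 1: The bromide nucleophile donates a lone pair from Br to the α-carbon in a backside attack; simultaneously the C–O σ-bond breaks and both of its electrons leave with MsO⁻. One concerted step with inversion of configuration.
Total: 1 elementary step.

1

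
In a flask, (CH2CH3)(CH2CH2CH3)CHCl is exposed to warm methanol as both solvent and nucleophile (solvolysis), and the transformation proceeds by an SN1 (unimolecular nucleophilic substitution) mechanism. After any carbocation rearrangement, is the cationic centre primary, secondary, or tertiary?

Step 1: The C–Cl bond breaks with both electrons going to the chloride; Cl⁻ leaves and a secondary carbocation remains.
No single 1,2-shift to an adjacent carbon would give a more-substituted cation, so no rearrangement occurs.

secondary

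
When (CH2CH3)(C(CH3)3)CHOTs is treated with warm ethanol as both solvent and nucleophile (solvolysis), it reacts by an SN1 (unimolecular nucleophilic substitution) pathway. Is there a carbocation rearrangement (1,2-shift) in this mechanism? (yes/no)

The first-formed carbocation is secondary.
The adjacent tert-butyl carbon has no hydrogen but bears methyl groups; migration of one methyl with its bonding pair (a 1,2-methyl shift) places the charge on a tertiary centre.
Tertiary is more stable than secondary, so the shift occurs.

yes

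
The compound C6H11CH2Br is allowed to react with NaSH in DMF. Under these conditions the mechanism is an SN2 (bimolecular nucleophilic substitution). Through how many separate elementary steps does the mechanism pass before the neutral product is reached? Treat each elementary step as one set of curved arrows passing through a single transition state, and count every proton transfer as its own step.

Step 1: The hydrosulfide nucleophile donates a lone pair from S to the α-carbon in a backside attack; simultaneously the C–Br σ-bond breaks and both of its electrons leave with Br⁻. One concerted step with inversion of configuration.
Total: 1 elementary step.

1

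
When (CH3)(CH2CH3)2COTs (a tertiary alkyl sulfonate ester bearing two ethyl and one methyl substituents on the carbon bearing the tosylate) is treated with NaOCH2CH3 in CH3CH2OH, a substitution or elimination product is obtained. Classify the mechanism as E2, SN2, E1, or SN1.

Conditions: a strong base with a tertiary substrate bearing a β-hydrogen.
These conditions are the textbook signature of the E2 pathway.
A strong (often hindered) base removes a β-H in concert with loss of the leaving group — bimolecular elimination.

E2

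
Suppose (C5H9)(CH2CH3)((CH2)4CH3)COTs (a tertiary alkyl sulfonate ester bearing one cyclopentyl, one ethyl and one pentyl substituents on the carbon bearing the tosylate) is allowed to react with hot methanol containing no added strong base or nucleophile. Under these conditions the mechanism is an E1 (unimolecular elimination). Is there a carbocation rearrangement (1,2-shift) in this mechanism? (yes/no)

The first-formed carbocation is tertiary.
No single 1,2-shift to an adjacent carbon would produce a more-substituted cation than the one already present, so no rearrangement occurs.

no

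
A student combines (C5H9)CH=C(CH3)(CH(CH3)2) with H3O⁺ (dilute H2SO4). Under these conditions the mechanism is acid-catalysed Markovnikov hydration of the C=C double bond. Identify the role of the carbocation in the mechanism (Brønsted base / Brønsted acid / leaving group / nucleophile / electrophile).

Step 2: Nucleophilic capture of the cation by H2O produces the protonated alcohol (an oxonium ion).
The carbocation accepts an electron pair into an empty or π* orbital — it is the electrophile.

electrophile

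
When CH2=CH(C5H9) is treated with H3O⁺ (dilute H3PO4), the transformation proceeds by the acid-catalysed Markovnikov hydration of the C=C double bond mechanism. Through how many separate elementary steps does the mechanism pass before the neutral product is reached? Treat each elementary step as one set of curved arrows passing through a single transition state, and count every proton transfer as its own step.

Step 1: Electrophilic addition begins with the π(C=C) electrons forming a bond to the proton of H3O⁺. Following Markovnikov's rule, the resulting cation is secondary. H2O is released.
Step 2: A hydride (H with its bonding pair) migrates from the adjacent cyclopentyl carbon to the cationic centre — a 1,2-hydride shift — upgrading the secondary cation to a tertiary one.
Step 3: A lone pair on the oxygen of H2O attacks the carbocation, forming a C–O bond and an oxonium ion (a protonated alcohol).
Step 4: H2O removes a proton from the oxonium oxygen, regenerating H3O⁺ and giving the neutral alcohol.
Total: 4 elementary steps.

4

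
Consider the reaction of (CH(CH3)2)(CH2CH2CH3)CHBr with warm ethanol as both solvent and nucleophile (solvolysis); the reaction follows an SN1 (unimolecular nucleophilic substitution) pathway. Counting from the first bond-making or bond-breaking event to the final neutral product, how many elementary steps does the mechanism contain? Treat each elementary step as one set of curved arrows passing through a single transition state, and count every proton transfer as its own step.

4

Step 1: Unassisted departure of Br⁻ (taking the C–Br bonding pair) generates a secondary carbocation.
Step 2: A 1,2-hydride shift from the adjacent isopropyl carbon moves the positive charge from the secondary centre to an adjacent carbon, generating a more stable tertiary carbocation.
Step 3: CH3CH2OH donates an oxygen lone pair into the empty p orbital of the cation, giving a protonated ether (an oxonium ion).
Step 4: Deprotonation of the oxonium oxygen by solvent ethanol yields the neutral ether.
Total: 4 elementary steps.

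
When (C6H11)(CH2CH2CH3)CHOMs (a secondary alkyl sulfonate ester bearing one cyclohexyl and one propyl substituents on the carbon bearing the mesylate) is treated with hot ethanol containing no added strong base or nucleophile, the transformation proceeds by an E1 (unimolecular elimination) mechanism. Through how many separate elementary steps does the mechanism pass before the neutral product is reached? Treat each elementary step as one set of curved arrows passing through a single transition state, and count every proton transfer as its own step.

Step 1: Rate-determining heterolysis of the C–O bond gives MsO⁻ and a secondary carbocation.
Step 2: A hydride (H with its bonding pair) migrates from the adjacent cyclohexyl carbon to the cationic centre — a 1,2-hydride shift — upgrading the secondary cation to a tertiary one.
Step 3: Loss of a β-proton to an ethanol molecule of the solvent: the C–H bonding pair collapses toward the cationic carbon to form the C=C π bond, yielding the alkene.
Total: 3 elementary steps.

3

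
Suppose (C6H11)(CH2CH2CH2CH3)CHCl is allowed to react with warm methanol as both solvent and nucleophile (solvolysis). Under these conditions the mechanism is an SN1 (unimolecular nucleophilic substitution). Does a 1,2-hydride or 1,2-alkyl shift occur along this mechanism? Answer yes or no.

yes

The first-formed carbocation is secondary.
The adjacent cyclohexyl carbon already bears 2 other carbon substituents and has a hydrogen to migrate; after a 1,2-hydride shift from that carbon the positive charge sits on a tertiary centre.
Tertiary is more stable than secondary, so the shift occurs.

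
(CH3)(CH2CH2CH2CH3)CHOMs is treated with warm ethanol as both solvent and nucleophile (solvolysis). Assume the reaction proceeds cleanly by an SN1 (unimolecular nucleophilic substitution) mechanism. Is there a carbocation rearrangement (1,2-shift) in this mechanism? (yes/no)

The first-formed carbocation is secondary.
No single 1,2-shift to an adjacent carbon would produce a more-substituted cation than the one already present, so no rearrangement occurs.

no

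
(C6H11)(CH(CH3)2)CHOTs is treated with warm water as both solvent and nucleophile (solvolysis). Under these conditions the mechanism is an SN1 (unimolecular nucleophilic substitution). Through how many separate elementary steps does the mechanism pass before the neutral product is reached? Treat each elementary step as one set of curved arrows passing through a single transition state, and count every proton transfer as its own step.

Step 1: Ionisation: the C–O σ-bond cleaves heterolytically; both bonding electrons depart with TsO⁻, leaving a secondary carbocation at the α-carbon.
Step 2: A 1,2-hydride shift from the adjacent cyclohexyl carbon moves the positive charge from the secondary centre to an adjacent carbon, generating a more stable tertiary carbocation.
Step 3: Nucleophilic capture: the oxygen of H2O bonds to the cationic carbon, producing an oxonium-ion intermediate.
Step 4: Deprotonation of the oxonium oxygen by solvent water yields the neutral alcohol.
Total: 4 elementary steps.

4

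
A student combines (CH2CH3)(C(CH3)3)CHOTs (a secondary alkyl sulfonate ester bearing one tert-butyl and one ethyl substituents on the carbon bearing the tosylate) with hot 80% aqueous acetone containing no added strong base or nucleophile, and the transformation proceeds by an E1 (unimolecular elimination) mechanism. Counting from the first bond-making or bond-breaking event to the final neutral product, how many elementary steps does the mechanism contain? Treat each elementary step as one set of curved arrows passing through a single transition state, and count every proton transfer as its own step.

3

Step 1: The C–O bond breaks with both electrons going to the tosylate; TsO⁻ leaves and a secondary carbocation remains.
Step 2: A 1,2-methyl shift from the adjacent tert-butyl carbon moves the positive charge from the secondary centre to an adjacent carbon, generating a more stable tertiary carbocation.
Step 3: A weak base (a water molecule from the solvent) removes a proton from a carbon adjacent to the cationic centre; the electrons of that C–H bond become the new π(C=C) bond, giving the alkene.
Total: 3 elementary steps.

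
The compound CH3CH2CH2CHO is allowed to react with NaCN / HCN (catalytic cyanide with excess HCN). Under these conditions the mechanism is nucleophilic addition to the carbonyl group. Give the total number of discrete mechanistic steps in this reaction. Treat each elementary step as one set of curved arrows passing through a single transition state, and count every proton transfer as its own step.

Step 1: Nucleophilic addition: CN⁻ adds to the carbonyl carbon, pushing the π(C=O) electron pair onto oxygen and giving a tetrahedral alkoxide.
Step 2: The alkoxide is protonated in situ by undissociated HCN, yielding a cyanohydrin; the CN⁻ so formed carries on the cycle.
Total: 2 elementary steps.

2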